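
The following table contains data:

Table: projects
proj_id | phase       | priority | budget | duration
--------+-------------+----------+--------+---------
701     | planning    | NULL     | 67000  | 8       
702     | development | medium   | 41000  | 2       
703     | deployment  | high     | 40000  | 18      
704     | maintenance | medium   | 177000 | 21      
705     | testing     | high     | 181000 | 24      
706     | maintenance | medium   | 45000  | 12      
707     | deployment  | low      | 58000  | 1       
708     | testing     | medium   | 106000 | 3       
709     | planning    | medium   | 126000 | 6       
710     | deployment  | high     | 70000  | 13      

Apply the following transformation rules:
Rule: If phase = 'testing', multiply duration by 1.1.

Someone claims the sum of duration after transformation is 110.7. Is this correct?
Yes, the result is correct.

Step 1: Calculate the correct sum after transformation
Step 2: Apply multiplier 1.1 to records where phase = 'testing'
Step 3: Correct result = 110.7
Step 4: Claimed result = 110.7
Step 5: 110.7 = 110.7 ✓
Conclusion: The claimed result is correct.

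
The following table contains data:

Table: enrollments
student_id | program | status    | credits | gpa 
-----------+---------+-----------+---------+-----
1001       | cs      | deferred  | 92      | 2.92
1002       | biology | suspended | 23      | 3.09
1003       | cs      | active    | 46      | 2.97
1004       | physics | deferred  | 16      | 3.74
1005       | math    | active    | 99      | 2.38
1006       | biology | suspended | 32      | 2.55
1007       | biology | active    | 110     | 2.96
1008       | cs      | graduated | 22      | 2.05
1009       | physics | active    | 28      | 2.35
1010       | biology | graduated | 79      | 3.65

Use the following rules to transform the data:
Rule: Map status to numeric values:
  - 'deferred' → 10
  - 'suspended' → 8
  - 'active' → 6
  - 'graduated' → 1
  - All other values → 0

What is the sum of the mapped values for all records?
62

Step 1: Apply mapping to each record
Step 2: Count by status:
  'deferred': 2 records × 10 = 20
  'suspended': 2 records × 8 = 16
  'active': 4 records × 6 = 24
  'graduated': 2 records × 1 = 2
Step 3: Sum all mapped values = 62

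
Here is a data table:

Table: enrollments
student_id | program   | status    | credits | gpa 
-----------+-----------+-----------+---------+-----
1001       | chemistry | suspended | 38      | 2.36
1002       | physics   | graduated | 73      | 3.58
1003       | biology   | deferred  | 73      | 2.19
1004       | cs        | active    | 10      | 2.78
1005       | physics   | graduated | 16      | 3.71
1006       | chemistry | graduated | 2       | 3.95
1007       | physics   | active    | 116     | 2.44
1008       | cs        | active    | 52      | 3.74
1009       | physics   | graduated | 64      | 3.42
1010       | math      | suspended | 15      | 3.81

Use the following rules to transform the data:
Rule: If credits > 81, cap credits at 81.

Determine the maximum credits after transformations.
81

Step 1: Original maximum credits = 116
Step 2: Apply cap at 81
Step 3: 1 records had credits > 81 and were capped
Step 4: Maximum after transformation = 81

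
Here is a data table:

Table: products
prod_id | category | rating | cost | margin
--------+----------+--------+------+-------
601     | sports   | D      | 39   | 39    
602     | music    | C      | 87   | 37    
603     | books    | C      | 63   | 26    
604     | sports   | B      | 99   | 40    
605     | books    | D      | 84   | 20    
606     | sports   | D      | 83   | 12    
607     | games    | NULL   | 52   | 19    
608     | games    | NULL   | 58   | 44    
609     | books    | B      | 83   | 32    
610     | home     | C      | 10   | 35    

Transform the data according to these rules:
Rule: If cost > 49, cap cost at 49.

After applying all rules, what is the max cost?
49

Step 1: Original maximum cost = 99
Step 2: Apply cap at 49
Step 3: 8 records had cost > 49 and were capped
Step 4: Maximum after transformation = 49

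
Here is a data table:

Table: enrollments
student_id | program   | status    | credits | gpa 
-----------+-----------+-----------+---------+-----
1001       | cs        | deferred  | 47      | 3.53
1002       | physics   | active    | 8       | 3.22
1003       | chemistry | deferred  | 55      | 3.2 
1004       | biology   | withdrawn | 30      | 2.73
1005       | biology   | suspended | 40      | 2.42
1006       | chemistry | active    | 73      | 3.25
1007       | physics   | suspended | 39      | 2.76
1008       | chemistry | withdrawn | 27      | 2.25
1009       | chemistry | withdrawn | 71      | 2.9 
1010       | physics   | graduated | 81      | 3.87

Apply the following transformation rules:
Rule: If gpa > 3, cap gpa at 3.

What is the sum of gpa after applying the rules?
28.06

Step 1: 5 records have gpa > 3
Step 2: These records originally summed to 17.07
Step 3: After capping: 5 × 3 = 15
Step 4: Unaffected records sum: 13.06
Step 5: Final sum = 15 + 13.06 = 28.06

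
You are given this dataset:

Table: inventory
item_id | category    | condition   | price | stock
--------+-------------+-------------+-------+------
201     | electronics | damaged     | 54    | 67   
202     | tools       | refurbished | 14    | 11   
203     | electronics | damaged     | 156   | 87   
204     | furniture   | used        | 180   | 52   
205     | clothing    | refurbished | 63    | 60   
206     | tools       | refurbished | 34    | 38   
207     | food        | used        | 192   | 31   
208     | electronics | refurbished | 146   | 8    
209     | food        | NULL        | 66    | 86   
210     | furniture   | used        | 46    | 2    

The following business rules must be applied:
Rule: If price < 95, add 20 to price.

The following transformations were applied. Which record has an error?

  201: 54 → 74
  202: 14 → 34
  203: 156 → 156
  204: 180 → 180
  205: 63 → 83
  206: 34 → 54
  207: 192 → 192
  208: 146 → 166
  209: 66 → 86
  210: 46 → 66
Record 208 has an error. The correct transformed value should be 146, not 166.

Step 1: Check each record against the rule
Step 2: Record 208 has price = 146
Step 3: Since 146 >= 95, the bonus should not have been applied
Step 4: Correct value = 146, but claimed value = 166
Conclusion: Record 208 has the error.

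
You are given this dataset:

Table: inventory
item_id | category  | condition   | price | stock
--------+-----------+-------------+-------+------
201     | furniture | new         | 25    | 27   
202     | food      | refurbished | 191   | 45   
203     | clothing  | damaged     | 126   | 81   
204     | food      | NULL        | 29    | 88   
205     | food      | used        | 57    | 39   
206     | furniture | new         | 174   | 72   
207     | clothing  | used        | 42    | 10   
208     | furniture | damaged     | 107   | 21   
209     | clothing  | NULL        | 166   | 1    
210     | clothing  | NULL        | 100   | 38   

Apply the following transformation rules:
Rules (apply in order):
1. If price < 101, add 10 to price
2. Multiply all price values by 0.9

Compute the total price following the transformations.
960.3

Step 1: Apply Rule 1 - Add 10 to records with price < 101
  - 5 records affected: 253 + (5 × 10) = 303
  - Unaffected records: 764
  - Sum after Rule 1: 1067
Step 2: Apply Rule 2 - Multiply all by 0.9
  - 1067 × 0.9 = 960.3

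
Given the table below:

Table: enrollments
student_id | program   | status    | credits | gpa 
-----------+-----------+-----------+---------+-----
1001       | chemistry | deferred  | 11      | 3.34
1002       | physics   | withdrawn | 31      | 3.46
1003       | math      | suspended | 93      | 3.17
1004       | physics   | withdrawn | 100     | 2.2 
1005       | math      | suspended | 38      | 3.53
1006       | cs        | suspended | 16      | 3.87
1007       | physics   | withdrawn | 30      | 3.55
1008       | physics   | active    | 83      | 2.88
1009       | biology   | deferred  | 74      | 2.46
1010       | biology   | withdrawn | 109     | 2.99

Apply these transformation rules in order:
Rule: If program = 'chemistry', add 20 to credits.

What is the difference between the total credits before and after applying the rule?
20

Step 1: Original sum of credits = 585
Step 2: 1 records have program = 'chemistry'
Step 3: Each affected record changes by 20
Step 4: Total change = 1 × 20 = 20
Step 5: New sum = 585 + 20 = 605
Step 6: Difference = |605 - 585| = 20
        (Sum increased by 20)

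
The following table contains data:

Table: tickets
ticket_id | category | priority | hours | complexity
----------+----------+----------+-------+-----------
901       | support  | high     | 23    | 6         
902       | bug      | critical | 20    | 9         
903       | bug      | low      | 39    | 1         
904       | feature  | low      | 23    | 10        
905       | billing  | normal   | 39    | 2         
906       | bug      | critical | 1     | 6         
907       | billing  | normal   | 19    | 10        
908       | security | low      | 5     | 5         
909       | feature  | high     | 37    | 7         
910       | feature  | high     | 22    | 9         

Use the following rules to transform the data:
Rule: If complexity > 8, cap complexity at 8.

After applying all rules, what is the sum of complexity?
59

Step 1: 4 records have complexity > 8
Step 2: These records originally summed to 38
Step 3: After capping: 4 × 8 = 32
Step 4: Unaffected records sum: 27
Step 5: Final sum = 32 + 27 = 59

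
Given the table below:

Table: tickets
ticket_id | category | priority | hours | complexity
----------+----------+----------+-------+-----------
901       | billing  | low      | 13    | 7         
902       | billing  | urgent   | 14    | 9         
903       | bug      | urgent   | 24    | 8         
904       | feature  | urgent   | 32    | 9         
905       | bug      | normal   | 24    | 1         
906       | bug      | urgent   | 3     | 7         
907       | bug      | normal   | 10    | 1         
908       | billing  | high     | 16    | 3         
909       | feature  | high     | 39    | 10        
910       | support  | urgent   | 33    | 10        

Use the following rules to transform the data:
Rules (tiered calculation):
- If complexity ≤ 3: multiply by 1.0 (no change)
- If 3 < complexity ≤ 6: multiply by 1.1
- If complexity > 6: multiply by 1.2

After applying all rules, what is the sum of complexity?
77.0

Step 1: Tier 1 (complexity ≤ 3): 3 records, sum = 5 × 1.0 = 5.0
Step 2: Tier 2 (3 < complexity ≤ 6): 0 records, sum = 0 × 1.1 = 0.0
Step 3: Tier 3 (complexity > 6): 7 records, sum = 60 × 1.2 = 72.0
Step 4: Final sum = 5.0 + 0.0 + 72.0 = 77.0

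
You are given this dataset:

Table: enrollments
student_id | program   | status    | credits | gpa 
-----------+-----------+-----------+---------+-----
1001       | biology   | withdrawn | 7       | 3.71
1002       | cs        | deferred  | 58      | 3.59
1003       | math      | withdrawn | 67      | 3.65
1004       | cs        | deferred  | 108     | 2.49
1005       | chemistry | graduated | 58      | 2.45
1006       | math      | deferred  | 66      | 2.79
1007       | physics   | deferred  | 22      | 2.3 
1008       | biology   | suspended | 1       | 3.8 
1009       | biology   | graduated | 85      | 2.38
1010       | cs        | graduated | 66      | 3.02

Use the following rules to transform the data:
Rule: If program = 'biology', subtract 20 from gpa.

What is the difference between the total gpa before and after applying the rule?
60.0

Step 1: Original sum of gpa = 30.18
Step 2: 3 records have program = 'biology'
Step 3: Each affected record changes by -20
Step 4: Total change = 3 × -20 = -60
Step 5: New sum = 30.18 + -60 = -29.82
Step 6: Difference = |-29.82 - 30.18| = 60.0
        (Sum decreased by 60.0)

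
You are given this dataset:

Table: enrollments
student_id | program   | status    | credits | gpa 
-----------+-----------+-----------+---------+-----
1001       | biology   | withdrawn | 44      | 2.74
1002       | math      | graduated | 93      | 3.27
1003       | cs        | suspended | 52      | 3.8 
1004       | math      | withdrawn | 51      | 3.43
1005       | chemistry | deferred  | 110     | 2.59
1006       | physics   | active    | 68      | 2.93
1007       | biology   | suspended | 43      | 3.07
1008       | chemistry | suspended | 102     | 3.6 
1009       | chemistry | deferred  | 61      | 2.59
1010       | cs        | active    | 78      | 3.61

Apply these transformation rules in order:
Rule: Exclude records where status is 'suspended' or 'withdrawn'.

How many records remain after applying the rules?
5

Step 1: Count records to exclude
  - 3 (suspended) + 2 (withdrawn) = 5 records
Step 2: Total records: 10
Step 3: Remaining = 10 - 5 = 5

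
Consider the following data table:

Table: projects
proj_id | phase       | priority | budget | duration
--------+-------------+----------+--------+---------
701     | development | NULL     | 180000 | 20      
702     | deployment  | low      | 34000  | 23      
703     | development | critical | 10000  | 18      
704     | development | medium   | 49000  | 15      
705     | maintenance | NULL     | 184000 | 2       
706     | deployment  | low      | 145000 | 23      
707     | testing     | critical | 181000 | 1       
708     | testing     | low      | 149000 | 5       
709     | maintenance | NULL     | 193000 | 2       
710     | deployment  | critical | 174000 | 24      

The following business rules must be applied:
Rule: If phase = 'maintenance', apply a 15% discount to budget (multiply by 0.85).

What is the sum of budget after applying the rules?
1242450.0

Step 1: Records with phase = 'maintenance' have total budget = 377000
Step 2: Apply multiplier: 377000 × 0.85 = 320450.0
Step 3: Other records total: 922000
Step 4: Final sum = 320450.0 + 922000 = 1242450.0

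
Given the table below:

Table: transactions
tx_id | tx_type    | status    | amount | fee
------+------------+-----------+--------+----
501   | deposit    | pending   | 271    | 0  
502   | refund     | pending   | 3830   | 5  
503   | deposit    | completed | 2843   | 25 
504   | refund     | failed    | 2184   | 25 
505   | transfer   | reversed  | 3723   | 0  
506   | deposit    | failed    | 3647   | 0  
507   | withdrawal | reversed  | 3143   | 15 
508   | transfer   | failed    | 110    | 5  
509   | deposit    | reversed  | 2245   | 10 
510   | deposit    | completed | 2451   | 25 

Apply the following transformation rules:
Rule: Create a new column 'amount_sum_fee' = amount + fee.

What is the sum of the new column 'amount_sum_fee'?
24557

Step 1: For each record, compute amount + fee
Example calculations:
  271 + 0 = 271
  3830 + 5 = 3835
  2843 + 25 = 2868
  ...
Step 2: Sum all derived values
Step 3: Total = 24557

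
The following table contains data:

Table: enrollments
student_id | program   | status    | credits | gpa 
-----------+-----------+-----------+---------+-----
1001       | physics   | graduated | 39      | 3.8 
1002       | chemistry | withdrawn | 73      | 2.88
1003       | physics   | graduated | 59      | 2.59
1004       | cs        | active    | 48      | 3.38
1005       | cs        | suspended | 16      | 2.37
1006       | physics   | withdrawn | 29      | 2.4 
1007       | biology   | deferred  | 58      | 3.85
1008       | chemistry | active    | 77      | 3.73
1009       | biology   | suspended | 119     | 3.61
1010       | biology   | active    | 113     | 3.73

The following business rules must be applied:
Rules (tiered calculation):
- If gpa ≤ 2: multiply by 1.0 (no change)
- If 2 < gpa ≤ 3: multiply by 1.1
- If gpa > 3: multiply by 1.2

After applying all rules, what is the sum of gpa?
37.78

Step 1: Tier 1 (gpa ≤ 2): 0 records, sum = 0 × 1.0 = 0.0
Step 2: Tier 2 (2 < gpa ≤ 3): 4 records, sum = 10.24 × 1.1 = 11.26
Step 3: Tier 3 (gpa > 3): 6 records, sum = 22.1 × 1.2 = 26.52
Step 4: Final sum = 0.0 + 11.26 + 26.52 = 37.78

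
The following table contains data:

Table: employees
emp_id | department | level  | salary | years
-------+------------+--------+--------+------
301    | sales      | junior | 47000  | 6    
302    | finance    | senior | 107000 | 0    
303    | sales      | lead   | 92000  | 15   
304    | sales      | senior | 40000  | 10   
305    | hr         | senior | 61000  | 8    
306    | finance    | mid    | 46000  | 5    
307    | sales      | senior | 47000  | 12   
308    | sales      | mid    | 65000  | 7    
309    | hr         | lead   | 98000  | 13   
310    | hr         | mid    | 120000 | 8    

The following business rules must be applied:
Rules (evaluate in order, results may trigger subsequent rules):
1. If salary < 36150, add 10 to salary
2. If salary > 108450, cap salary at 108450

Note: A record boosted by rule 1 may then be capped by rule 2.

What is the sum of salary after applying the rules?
711450

Step 1: Apply rule 1 to records with salary < 36150
  - 0 records get bonus of 10
  - Of these, 0 records then exceed 108450 and get capped
Step 2: Apply rule 2 to records with salary > 108450
  - 1 records (original) are capped
Step 3: Calculate final sum = 711450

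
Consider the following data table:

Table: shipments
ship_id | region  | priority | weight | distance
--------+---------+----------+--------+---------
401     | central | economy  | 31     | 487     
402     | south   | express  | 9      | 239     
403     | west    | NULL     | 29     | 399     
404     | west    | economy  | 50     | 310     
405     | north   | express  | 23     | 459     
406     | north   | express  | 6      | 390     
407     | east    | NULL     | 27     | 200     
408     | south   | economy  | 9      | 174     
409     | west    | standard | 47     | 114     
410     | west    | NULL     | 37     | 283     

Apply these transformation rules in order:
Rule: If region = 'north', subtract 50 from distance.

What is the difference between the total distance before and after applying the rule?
100

Step 1: Original sum of distance = 3055
Step 2: 2 records have region = 'north'
Step 3: Each affected record changes by -50
Step 4: Total change = 2 × -50 = -100
Step 5: New sum = 3055 + -100 = 2955
Step 6: Difference = |2955 - 3055| = 100
        (Sum decreased by 100)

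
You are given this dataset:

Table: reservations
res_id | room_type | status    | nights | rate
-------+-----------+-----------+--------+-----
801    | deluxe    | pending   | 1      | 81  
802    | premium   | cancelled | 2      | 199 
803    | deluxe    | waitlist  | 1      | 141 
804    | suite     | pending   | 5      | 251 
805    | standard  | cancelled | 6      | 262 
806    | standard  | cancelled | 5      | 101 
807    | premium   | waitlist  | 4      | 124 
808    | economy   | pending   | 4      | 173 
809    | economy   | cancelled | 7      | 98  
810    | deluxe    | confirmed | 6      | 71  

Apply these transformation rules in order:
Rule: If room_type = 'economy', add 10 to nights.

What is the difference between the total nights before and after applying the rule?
20

Step 1: Original sum of nights = 41
Step 2: 2 records have room_type = 'economy'
Step 3: Each affected record changes by 10
Step 4: Total change = 2 × 10 = 20
Step 5: New sum = 41 + 20 = 61
Step 6: Difference = |61 - 41| = 20
        (Sum increased by 20)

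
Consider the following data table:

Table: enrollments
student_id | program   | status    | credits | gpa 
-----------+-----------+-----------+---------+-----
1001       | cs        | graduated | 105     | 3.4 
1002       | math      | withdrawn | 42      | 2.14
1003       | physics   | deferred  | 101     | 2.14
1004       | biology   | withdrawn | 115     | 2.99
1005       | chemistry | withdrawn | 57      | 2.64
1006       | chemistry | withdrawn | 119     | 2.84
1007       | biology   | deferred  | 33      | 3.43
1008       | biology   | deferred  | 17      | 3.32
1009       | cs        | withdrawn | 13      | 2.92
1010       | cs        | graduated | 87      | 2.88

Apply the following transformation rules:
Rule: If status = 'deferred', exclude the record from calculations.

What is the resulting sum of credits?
538

Step 1: Identify records where status = 'deferred'
Step 2: The excluded records sum to 151
Step 3: Original total credits = 689
Step 4: Remaining total = 689 - 151 = 538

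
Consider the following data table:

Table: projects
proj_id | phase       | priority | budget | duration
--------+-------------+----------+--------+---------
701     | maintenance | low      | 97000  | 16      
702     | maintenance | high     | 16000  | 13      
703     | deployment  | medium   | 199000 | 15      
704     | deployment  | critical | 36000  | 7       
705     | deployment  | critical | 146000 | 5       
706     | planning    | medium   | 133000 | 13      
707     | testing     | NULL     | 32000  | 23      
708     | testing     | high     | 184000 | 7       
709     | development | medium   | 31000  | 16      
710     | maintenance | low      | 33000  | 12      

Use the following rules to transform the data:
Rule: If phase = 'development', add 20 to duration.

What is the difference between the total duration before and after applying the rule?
20

Step 1: Original sum of duration = 127
Step 2: 1 records have phase = 'development'
Step 3: Each affected record changes by 20
Step 4: Total change = 1 × 20 = 20
Step 5: New sum = 127 + 20 = 147
Step 6: Difference = |147 - 127| = 20
        (Sum increased by 20)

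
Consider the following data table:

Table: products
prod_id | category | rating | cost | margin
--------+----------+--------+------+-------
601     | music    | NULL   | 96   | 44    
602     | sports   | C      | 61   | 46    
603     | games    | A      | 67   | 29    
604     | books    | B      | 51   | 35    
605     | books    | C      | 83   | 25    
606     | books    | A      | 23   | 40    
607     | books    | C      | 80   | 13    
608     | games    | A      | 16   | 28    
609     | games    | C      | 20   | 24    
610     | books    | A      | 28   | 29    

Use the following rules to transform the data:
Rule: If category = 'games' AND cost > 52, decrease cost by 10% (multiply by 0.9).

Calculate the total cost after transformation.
518.3

Step 1: Find records where category = 'games' AND cost > 52
Step 2: 1 records match, summing to 67
Step 3: After multiplier: 67 × 0.9 = 60.3
Step 4: Unaffected records sum: 458
Step 5: Final sum = 60.3 + 458 = 518.3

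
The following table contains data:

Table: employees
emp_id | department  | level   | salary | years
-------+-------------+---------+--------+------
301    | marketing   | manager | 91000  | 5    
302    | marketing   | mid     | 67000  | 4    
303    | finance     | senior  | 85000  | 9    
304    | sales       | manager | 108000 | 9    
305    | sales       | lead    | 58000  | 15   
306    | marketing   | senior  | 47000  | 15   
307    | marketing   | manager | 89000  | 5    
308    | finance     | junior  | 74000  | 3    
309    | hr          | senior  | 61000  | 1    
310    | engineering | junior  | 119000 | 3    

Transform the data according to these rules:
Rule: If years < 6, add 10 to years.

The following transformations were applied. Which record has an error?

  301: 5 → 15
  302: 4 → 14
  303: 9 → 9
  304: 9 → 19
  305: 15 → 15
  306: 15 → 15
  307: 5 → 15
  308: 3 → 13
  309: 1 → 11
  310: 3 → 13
Record 304 has an error. The correct transformed value should be 9, not 19.

Step 1: Check each record against the rule
Step 2: Record 304 has years = 9
Step 3: Since 9 >= 6, the bonus should not have been applied
Step 4: Correct value = 9, but claimed value = 19
Conclusion: Record 304 has the error.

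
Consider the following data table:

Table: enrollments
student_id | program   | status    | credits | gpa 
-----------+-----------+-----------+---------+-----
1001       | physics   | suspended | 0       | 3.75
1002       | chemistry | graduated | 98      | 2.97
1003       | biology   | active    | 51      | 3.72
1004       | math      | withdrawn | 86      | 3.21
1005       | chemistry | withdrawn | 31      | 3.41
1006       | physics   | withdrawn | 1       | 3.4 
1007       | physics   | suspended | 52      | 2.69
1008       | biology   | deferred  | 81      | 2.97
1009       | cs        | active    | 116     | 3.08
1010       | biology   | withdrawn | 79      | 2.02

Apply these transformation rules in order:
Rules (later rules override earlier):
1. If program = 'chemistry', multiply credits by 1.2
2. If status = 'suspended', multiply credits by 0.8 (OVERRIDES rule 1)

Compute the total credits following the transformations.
610.4

Step 1: Rule 2 takes priority for records with status = 'suspended'
  - 2 records: 52 × 0.8 = 41.6
Step 2: Rule 1 applies to remaining records with program = 'chemistry'
  - 2 records: 129 × 1.2 = 154.8
Step 3: Other records unchanged: 414
Step 4: Final sum = 41.6 + 154.8 + 414 = 610.4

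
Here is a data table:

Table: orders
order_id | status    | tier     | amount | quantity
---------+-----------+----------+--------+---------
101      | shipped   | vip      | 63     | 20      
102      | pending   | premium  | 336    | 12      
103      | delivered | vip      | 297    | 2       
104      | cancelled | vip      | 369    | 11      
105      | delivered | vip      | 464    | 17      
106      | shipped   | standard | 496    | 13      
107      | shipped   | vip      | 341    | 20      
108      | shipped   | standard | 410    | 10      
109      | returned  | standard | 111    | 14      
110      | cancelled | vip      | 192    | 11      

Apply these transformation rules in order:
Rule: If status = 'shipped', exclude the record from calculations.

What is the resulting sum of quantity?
67

Step 1: Identify records where status = 'shipped'
Step 2: The excluded records sum to 63
Step 3: Original total quantity = 130
Step 4: Remaining total = 130 - 63 = 67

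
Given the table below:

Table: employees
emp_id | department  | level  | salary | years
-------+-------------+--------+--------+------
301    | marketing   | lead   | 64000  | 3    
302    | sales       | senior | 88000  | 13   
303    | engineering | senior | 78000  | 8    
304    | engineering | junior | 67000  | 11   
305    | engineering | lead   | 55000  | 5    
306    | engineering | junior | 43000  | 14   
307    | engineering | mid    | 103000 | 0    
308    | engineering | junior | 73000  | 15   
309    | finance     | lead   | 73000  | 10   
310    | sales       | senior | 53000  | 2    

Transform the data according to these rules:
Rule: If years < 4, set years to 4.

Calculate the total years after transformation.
88

Step 1: 3 records have years < 4
Step 2: These records originally summed to 5
Step 3: After setting to minimum: 3 × 4 = 12
Step 4: Unaffected records sum: 76
Step 5: Final sum = 12 + 76 = 88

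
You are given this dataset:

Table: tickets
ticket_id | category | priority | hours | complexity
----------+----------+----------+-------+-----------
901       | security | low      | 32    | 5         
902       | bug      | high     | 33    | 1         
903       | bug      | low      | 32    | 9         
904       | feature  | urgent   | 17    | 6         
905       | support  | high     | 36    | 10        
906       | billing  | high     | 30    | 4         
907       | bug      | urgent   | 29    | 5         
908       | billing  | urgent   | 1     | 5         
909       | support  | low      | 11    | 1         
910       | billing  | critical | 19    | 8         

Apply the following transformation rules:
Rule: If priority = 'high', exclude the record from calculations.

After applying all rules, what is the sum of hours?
141

Step 1: Identify records where priority = 'high'
Step 2: The excluded records sum to 99
Step 3: Original total hours = 240
Step 4: Remaining total = 240 - 99 = 141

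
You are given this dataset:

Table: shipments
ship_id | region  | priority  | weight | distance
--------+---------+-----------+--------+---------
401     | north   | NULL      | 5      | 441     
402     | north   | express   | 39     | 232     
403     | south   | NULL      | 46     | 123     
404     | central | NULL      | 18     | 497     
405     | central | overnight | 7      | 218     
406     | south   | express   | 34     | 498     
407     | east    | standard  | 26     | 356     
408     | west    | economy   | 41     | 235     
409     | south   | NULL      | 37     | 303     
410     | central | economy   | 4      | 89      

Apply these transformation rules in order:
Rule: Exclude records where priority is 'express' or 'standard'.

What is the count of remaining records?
7

Step 1: Count records to exclude
  - 2 (express) + 1 (standard) = 3 records
Step 2: Total records: 10
Step 3: Remaining = 10 - 3 = 7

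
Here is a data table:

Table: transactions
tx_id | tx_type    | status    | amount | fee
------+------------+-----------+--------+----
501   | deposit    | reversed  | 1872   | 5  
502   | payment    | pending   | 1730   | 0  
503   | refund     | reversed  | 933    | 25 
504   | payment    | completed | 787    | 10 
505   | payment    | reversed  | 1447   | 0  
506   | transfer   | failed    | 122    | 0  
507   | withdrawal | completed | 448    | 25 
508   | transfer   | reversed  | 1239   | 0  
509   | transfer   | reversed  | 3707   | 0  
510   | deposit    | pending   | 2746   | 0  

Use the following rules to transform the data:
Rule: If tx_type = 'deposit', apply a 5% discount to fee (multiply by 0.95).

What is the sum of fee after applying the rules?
64.75

Step 1: Records with tx_type = 'deposit' have total fee = 5
Step 2: Apply multiplier: 5 × 0.95 = 4.75
Step 3: Other records total: 60
Step 4: Final sum = 4.75 + 60 = 64.75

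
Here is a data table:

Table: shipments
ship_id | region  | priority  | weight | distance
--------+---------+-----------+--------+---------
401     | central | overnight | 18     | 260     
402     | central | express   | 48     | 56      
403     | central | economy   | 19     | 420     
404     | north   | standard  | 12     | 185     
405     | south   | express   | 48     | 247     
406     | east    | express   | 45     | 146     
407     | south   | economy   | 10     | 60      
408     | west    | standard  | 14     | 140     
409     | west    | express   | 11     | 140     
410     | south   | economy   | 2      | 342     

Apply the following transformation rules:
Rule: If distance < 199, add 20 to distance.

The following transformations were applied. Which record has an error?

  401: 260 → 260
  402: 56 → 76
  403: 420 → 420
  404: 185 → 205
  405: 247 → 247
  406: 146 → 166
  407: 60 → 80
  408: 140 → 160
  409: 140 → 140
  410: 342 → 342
Record 409 has an error. The correct transformed value should be 160, not 140.

Step 1: Check each record against the rule
Step 2: Record 409 has distance = 140
Step 3: Since 140 < 199, the bonus should have been applied
Step 4: Correct value = 160, but claimed value = 140
Conclusion: Record 409 has the error.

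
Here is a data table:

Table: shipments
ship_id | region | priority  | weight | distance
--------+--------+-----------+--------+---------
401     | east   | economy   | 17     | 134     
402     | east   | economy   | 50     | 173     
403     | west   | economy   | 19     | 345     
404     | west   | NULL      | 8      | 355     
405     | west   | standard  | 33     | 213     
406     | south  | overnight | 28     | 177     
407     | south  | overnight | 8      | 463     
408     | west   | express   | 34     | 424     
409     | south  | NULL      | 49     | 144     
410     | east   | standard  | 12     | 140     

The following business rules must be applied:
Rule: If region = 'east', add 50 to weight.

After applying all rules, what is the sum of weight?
408

Step 1: Count records where region = 'east': 3
Step 2: Total bonus added: 3 × 50 = 150
Step 3: Original sum of weight: 258
Step 4: Final sum = 258 + 150 = 408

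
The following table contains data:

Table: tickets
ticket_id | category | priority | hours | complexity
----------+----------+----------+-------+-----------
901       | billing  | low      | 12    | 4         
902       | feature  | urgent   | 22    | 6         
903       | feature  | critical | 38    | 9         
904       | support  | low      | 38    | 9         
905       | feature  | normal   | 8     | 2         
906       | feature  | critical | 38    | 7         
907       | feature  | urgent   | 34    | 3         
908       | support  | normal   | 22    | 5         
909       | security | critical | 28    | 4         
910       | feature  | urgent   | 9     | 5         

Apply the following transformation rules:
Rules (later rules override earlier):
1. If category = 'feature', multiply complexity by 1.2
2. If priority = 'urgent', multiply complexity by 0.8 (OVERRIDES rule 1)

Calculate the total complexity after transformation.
54.8

Step 1: Rule 2 takes priority for records with priority = 'urgent'
  - 3 records: 14 × 0.8 = 11.2
Step 2: Rule 1 applies to remaining records with category = 'feature'
  - 3 records: 18 × 1.2 = 21.6
Step 3: Other records unchanged: 22
Step 4: Final sum = 11.2 + 21.6 + 22 = 54.8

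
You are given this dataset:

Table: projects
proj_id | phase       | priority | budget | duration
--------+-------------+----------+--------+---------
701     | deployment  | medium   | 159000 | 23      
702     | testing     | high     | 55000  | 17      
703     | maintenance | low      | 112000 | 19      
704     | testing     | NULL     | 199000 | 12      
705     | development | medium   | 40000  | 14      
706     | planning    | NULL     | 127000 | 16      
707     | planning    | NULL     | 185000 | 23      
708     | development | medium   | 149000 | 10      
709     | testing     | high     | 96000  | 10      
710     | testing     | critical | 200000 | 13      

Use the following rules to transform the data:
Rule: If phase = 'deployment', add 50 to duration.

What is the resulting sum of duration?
207

Step 1: Count records where phase = 'deployment': 1
Step 2: Total bonus added: 1 × 50 = 50
Step 3: Original sum of duration: 157
Step 4: Final sum = 157 + 50 = 207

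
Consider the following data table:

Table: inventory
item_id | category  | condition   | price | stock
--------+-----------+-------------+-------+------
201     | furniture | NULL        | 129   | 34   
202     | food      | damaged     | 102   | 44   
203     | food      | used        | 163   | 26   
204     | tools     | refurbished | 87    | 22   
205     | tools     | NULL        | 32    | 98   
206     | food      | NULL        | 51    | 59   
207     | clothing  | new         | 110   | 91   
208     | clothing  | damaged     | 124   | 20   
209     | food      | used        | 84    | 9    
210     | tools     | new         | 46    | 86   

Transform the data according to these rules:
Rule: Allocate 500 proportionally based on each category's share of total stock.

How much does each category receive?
clothing: 113.5, food: 141.1, furniture: 34.76, tools: 210.63

Step 1: Calculate total stock = 489
Step 2: Calculate each category's proportion:
  clothing: 111/489 = 22.70% → 113.5
  food: 138/489 = 28.22% → 141.1
  furniture: 34/489 = 6.95% → 34.76
  tools: 206/489 = 42.13% → 210.63
Step 3: Verify: sum of allocations ≈ 500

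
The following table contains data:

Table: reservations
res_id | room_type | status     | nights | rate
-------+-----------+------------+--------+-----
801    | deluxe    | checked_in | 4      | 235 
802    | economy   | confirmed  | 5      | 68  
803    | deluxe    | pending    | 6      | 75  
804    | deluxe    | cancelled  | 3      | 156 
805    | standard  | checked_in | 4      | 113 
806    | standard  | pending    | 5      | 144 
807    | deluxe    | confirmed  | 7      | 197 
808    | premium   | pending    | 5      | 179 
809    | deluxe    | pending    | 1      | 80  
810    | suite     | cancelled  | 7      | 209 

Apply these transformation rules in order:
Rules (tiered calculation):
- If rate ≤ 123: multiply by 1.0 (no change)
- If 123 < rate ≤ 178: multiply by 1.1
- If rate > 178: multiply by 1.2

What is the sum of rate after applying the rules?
1650.0

Step 1: Tier 1 (rate ≤ 123): 4 records, sum = 336 × 1.0 = 336.0
Step 2: Tier 2 (123 < rate ≤ 178): 2 records, sum = 300 × 1.1 = 330.0
Step 3: Tier 3 (rate > 178): 4 records, sum = 820 × 1.2 = 984.0
Step 4: Final sum = 336.0 + 330.0 + 984.0 = 1650.0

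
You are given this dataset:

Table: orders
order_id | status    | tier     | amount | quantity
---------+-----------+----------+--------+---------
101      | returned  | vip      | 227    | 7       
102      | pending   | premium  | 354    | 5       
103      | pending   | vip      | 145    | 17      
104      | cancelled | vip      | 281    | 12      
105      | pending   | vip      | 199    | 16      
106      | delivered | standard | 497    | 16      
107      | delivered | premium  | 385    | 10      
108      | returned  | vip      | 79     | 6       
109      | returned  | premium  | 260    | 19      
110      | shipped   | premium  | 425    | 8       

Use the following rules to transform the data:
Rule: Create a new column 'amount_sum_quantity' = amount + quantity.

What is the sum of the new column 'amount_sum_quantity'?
2968

Step 1: For each record, compute amount + quantity
Example calculations:
  227 + 7 = 234
  354 + 5 = 359
  145 + 17 = 162
  ...
Step 2: Sum all derived values
Step 3: Total = 2968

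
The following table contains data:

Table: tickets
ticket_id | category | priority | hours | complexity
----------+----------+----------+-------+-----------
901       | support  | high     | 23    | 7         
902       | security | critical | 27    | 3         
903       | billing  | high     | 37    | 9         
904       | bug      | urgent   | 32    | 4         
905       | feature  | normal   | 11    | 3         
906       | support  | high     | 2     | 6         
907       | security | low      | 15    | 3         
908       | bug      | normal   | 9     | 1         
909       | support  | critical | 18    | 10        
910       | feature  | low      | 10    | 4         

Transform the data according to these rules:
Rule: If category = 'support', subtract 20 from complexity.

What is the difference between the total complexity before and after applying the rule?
60

Step 1: Original sum of complexity = 50
Step 2: 3 records have category = 'support'
Step 3: Each affected record changes by -20
Step 4: Total change = 3 × -20 = -60
Step 5: New sum = 50 + -60 = -10
Step 6: Difference = |-10 - 50| = 60
        (Sum decreased by 60)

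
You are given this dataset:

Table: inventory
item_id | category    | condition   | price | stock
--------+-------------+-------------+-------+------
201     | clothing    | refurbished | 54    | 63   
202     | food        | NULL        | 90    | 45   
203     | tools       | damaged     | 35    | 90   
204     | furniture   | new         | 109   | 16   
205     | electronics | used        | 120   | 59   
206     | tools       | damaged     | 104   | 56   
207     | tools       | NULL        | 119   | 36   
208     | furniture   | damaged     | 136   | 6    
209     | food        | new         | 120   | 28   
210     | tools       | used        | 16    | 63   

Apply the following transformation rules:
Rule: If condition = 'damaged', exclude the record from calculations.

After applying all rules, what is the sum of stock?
310

Step 1: Identify records where condition = 'damaged'
Step 2: The excluded records sum to 152
Step 3: Original total stock = 462
Step 4: Remaining total = 462 - 152 = 310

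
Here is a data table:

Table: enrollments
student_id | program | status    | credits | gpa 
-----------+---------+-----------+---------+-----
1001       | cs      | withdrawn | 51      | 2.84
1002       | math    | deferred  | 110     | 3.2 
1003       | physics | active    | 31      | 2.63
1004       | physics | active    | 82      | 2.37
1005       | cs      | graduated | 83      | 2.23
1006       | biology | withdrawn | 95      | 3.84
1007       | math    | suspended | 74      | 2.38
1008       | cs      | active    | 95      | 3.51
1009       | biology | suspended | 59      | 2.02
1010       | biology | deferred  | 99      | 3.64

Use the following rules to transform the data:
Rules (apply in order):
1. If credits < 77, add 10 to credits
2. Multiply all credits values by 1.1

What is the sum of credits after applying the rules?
900.9

Step 1: Apply Rule 1 - Add 10 to records with credits < 77
  - 4 records affected: 215 + (4 × 10) = 255
  - Unaffected records: 564
  - Sum after Rule 1: 819
Step 2: Apply Rule 2 - Multiply all by 1.1
  - 819 × 1.1 = 900.9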